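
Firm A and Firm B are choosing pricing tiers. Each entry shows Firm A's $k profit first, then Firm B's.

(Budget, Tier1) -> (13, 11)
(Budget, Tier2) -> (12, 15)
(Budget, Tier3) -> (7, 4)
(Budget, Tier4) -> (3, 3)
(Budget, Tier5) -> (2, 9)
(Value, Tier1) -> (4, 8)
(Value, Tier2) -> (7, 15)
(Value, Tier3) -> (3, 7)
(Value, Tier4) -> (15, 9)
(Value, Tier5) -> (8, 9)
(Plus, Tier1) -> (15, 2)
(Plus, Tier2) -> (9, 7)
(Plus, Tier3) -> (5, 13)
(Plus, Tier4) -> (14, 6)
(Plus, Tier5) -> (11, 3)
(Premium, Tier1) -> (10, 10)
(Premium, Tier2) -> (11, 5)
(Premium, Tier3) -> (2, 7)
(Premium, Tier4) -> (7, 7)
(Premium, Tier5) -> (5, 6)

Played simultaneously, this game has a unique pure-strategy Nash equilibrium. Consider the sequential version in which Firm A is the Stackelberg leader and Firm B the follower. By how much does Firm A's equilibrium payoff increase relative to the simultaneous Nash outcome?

Firm B best-responds to each possible Firm A move:
- Budget: Firm B compares 11, 15, 4, 3, 9 and picks Tier2; Firm A would get 12.
- Value: Firm B compares 8, 15, 7, 9, 9 and picks Tier2; Firm A would get 7.
- Plus: Firm B compares 2, 7, 13, 6, 3 and picks Tier3; Firm A would get 5.
- Premium: Firm B compares 10, 5, 7, 7, 6 and picks Tier1; Firm A would get 10.
Among 12, 7, 5, 10, the best is 12 at Budget. Subgame-perfect outcome: (Budget, Tier2) with payoffs (12, 15).
Under simultaneous play:
Firm A's best replies: Tier1→Plus; Tier2→Budget; Tier3→Budget; Tier4→Value; Tier5→Plus.
Firm B's best replies: Budget→Tier2; Value→Tier2; Plus→Tier3; Premium→Tier1.
The unique mutual best reply is (Budget, Tier2), giving (12, 15).
Firm A's commitment gain: 12 − 12 = 0.

0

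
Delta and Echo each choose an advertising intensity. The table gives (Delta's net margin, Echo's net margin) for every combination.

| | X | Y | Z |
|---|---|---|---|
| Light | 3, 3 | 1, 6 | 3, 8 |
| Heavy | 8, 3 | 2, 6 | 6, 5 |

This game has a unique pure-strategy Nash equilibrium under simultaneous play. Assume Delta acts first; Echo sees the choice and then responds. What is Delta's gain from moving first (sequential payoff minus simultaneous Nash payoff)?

Work backward from Echo's decision.
- Light → Echo plays Z (best of 3, 6, 8); Delta gets 3.
- Heavy → Echo plays Y (best of 3, 6, 5); Delta gets 2.
Among 3, 2, the best is 3 at Light. Subgame-perfect outcome: (Light, Z) with payoffs (3, 8).
For the simultaneous game, intersect best replies.
Delta's best replies: X→Heavy; Y→Heavy; Z→Heavy.
Echo's best replies: Light→Z; Heavy→Y.
The unique mutual best reply is (Heavy, Y), giving (2, 6).
Delta's commitment gain: 3 − 2 = 1.

1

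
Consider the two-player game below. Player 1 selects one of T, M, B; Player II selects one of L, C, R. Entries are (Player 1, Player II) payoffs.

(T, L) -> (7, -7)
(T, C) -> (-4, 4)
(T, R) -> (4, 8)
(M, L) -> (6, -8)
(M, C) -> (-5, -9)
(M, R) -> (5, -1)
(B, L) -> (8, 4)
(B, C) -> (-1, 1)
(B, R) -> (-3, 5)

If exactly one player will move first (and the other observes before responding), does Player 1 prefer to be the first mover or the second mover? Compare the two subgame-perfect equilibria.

If Player 1 leads: Player II's best replies are T→R, M→R, B→R; Player 1's induced payoffs 4, 5, -3; outcome (M, R), payoffs (5, -1).
If Player II leads: Player 1's best replies are L→B, C→B, R→M; Player II's induced payoffs 4, 1, -1; outcome (B, L), payoffs (8, 4).
Player 1 gets 5 moving first and 8 moving second, so Player 1 prefers to move second.

second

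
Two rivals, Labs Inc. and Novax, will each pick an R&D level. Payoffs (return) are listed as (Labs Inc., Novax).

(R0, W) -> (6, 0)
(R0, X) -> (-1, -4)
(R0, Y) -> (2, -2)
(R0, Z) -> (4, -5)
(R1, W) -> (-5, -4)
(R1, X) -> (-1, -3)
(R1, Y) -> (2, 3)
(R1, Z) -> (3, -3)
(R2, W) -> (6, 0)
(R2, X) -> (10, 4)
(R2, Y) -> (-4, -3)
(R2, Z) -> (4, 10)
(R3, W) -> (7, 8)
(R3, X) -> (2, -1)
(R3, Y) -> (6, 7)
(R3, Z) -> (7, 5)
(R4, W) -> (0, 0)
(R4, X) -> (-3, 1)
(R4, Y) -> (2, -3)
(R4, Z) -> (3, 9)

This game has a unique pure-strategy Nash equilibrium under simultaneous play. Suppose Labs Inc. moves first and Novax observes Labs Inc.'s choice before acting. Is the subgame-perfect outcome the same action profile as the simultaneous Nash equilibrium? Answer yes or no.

Solve by backward induction (Labs Inc. leads).
- R0: Novax compares 0, -4, -2, -5 and picks W; Labs Inc. would get 6.
- R1: Novax compares -4, -3, 3, -3 and picks Y; Labs Inc. would get 2.
- R2: Novax compares 0, 4, -3, 10 and picks Z; Labs Inc. would get 4.
- R3: Novax compares 8, -1, 7, 5 and picks W; Labs Inc. would get 7.
- R4: Novax compares 0, 1, -3, 9 and picks Z; Labs Inc. would get 3.
Maximizing over 6, 2, 4, 7, 3, Labs Inc. chooses R3. Subgame-perfect outcome: (R3, W) with payoffs (7, 8).
Now find the simultaneous Nash equilibrium.
Labs Inc.'s best replies: W→R3; X→R2; Y→R3; Z→R3.
Novax's best replies: R0→W; R1→Y; R2→Z; R3→W; R4→Z.
Only (R3, W) has each player best-responding; Nash payoffs (7, 8).
Sequential outcome (R3, W) coincides with the Nash profile (R3, W).

yes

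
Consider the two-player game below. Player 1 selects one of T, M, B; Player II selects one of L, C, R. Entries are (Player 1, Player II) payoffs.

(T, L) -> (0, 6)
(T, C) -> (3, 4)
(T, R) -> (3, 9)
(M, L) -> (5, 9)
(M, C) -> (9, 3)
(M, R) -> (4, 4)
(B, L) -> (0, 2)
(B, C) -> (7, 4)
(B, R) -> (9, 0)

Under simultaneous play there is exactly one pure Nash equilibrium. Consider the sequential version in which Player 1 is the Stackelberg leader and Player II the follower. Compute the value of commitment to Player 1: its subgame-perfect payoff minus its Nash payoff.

2

Backward induction with Player 1 moving first.
- T: Player II compares 6, 4, 9 and picks R; Player 1 would get 3.
- M: Player II compares 9, 3, 4 and picks L; Player 1 would get 5.
- B: Player II compares 2, 4, 0 and picks C; Player 1 would get 7.
Maximizing over 3, 5, 7, Player 1 chooses B. Subgame-perfect outcome: (B, C) with payoffs (7, 4).
Now find the simultaneous Nash equilibrium.
Player 1's best replies: L→M; C→M; R→B.
Player II's best replies: T→R; M→L; B→C.
Only (M, L) has each player best-responding; Nash payoffs (5, 9).
Player 1's commitment gain: 7 − 5 = 2.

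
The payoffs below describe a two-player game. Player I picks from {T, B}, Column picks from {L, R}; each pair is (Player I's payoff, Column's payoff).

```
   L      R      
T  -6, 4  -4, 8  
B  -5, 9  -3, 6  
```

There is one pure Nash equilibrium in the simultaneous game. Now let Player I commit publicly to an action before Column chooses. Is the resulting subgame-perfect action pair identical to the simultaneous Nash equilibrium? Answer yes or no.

Solve by backward induction (Player I leads).
- T: BR = R, leader payoff -4.
- B: BR = L, leader payoff -5.
Player I's induced payoffs are -4, -5, so Player I commits to T. Subgame-perfect outcome: (T, R) with payoffs (-4, 8).
For the simultaneous game, intersect best replies.
Player I's best replies: L→B; R→B.
Column's best replies: T→R; B→L.
The unique mutual best reply is (B, L), giving (-5, 9).
Sequential outcome (T, R) differs from the Nash profile (B, L).

no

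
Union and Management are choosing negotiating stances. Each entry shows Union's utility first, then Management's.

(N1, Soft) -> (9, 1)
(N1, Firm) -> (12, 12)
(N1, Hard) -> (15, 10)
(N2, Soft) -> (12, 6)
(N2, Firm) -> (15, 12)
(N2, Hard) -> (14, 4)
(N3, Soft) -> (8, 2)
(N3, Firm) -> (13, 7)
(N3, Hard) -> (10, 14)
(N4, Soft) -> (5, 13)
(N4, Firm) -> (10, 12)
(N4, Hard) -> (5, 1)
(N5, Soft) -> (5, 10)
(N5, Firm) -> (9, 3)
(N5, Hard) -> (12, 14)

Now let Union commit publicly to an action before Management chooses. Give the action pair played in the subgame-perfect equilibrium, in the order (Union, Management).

Work backward from Management's decision.
- N1 → Management plays Firm (best of 1, 12, 10); Union gets 12.
- N2 → Management plays Firm (best of 6, 12, 4); Union gets 15.
- N3 → Management plays Hard (best of 2, 7, 14); Union gets 10.
- N4 → Management plays Soft (best of 13, 12, 1); Union gets 5.
- N5 → Management plays Hard (best of 10, 3, 14); Union gets 12.
Among 12, 15, 10, 5, 12, the best is 15 at N2. Subgame-perfect outcome: (N2, Firm) with payoffs (15, 12).

(N2, Firm)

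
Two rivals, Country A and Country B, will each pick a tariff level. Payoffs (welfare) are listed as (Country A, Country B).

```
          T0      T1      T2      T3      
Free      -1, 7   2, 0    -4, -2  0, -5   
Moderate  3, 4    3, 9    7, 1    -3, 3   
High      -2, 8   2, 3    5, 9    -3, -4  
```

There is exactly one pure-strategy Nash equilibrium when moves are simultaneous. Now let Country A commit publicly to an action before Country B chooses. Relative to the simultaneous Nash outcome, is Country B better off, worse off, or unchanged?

Backward induction with Country A moving first.
- Free: BR = T0, leader payoff -1.
- Moderate: BR = T1, leader payoff 3.
- High: BR = T2, leader payoff 5.
Maximizing over -1, 3, 5, Country A chooses High. Subgame-perfect outcome: (High, T2) with payoffs (5, 9).
Under simultaneous play:
Country A's best replies: T0→Moderate; T1→Moderate; T2→Moderate; T3→Free.
Country B's best replies: Free→T0; Moderate→T1; High→T2.
The unique mutual best reply is (Moderate, T1), giving (3, 9).
Country B earns 9 sequentially versus 9 at the Nash outcome: unchanged.

unchanged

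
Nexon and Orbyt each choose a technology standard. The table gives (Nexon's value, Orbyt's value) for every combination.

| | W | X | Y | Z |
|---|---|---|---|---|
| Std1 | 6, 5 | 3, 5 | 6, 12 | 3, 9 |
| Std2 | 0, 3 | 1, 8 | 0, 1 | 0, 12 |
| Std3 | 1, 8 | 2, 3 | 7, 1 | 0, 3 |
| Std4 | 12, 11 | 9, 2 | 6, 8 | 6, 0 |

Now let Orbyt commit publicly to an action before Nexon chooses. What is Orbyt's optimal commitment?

Solve by backward induction (Orbyt leads).
- W: Nexon compares 6, 0, 1, 12 and picks Std4; Orbyt would get 11.
- X: Nexon compares 3, 1, 2, 9 and picks Std4; Orbyt would get 2.
- Y: Nexon compares 6, 0, 7, 6 and picks Std3; Orbyt would get 1.
- Z: Nexon compares 3, 0, 0, 6 and picks Std4; Orbyt would get 0.
Maximizing over 11, 2, 1, 0, Orbyt chooses W. Subgame-perfect outcome: (Std4, W) with payoffs (12, 11).

W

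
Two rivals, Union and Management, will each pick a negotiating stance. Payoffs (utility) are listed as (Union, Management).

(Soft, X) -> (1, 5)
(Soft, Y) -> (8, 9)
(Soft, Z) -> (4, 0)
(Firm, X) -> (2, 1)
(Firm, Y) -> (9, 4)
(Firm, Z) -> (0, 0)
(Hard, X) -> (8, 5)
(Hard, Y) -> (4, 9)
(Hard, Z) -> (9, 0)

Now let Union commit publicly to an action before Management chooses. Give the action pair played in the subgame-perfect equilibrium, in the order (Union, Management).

(Firm, Y)

Backward induction with Union moving first.
- Soft: BR = Y, leader payoff 8.
- Firm: BR = Y, leader payoff 9.
- Hard: BR = Y, leader payoff 4.
Union's induced payoffs are 8, 9, 4, so Union commits to Firm. Subgame-perfect outcome: (Firm, Y) with payoffs (9, 4).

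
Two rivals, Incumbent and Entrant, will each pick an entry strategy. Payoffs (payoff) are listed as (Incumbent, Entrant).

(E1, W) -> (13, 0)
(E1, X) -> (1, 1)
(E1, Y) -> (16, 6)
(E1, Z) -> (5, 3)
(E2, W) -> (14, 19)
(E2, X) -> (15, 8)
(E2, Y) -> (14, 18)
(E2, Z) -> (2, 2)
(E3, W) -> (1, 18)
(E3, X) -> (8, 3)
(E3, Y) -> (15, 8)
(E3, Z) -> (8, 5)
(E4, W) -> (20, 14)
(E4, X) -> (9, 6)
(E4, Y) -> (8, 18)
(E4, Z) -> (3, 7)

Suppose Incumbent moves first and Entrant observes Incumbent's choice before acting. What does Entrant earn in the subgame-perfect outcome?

6

Entrant best-responds to each possible Incumbent move:
- E1 → Entrant plays Y (best of 0, 1, 6, 3); Incumbent gets 16.
- E2 → Entrant plays W (best of 19, 8, 18, 2); Incumbent gets 14.
- E3 → Entrant plays W (best of 18, 3, 8, 5); Incumbent gets 1.
- E4 → Entrant plays Y (best of 14, 6, 18, 7); Incumbent gets 8.
Maximizing over 16, 14, 1, 8, Incumbent chooses E1. Subgame-perfect outcome: (E1, Y) with payoffs (16, 6).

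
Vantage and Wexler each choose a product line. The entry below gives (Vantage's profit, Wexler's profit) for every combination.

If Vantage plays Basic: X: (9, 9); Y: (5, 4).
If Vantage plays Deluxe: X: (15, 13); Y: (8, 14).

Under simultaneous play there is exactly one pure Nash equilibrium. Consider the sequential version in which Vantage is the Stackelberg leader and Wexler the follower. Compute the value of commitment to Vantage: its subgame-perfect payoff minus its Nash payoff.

1

Backward induction with Vantage moving first.
- Basic: Wexler compares 9, 4 and picks X; Vantage would get 9.
- Deluxe: Wexler compares 13, 14 and picks Y; Vantage would get 8.
Vantage's induced payoffs are 9, 8, so Vantage commits to Basic. Subgame-perfect outcome: (Basic, X) with payoffs (9, 9).
Now find the simultaneous Nash equilibrium.
Vantage's best replies: X→Deluxe; Y→Deluxe.
Wexler's best replies: Basic→X; Deluxe→Y.
The unique mutual best reply is (Deluxe, Y), giving (8, 14).
Vantage's commitment gain: 9 − 8 = 1.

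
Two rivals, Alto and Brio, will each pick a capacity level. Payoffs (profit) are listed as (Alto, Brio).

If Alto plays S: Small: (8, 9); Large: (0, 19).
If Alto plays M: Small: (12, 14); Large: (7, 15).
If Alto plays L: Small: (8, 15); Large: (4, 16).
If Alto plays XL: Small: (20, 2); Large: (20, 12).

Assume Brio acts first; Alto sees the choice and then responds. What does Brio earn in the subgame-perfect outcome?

12

Backward induction with Brio moving first.
- Small: BR = XL, leader payoff 2.
- Large: BR = XL, leader payoff 12.
Brio's induced payoffs are 2, 12, so Brio commits to Large. Subgame-perfect outcome: (XL, Large) with payoffs (20, 12).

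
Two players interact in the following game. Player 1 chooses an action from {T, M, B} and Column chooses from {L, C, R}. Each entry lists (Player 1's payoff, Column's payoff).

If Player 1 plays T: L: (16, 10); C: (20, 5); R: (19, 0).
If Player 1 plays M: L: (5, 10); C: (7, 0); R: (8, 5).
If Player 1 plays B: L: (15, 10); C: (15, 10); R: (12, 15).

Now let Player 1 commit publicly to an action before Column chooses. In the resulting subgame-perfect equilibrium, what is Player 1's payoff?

Work backward from Column's decision.
- T: Column compares 10, 5, 0 and picks L; Player 1 would get 16.
- M: Column compares 10, 0, 5 and picks L; Player 1 would get 5.
- B: Column compares 10, 10, 15 and picks R; Player 1 would get 12.
Player 1's induced payoffs are 16, 5, 12, so Player 1 commits to T. Subgame-perfect outcome: (T, L) with payoffs (16, 10).

16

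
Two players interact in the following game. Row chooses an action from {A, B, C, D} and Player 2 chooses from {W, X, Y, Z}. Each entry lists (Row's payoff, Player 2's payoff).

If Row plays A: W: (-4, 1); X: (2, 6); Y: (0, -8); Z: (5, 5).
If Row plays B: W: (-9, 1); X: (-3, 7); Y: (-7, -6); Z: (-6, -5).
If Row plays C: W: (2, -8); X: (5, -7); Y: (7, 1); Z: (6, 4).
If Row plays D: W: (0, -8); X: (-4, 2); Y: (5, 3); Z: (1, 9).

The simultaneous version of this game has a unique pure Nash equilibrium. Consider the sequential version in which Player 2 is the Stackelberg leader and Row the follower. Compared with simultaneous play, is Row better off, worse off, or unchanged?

unchanged

Solve by backward induction (Player 2 leads).
- W: BR = C, leader payoff -8.
- X: BR = C, leader payoff -7.
- Y: BR = C, leader payoff 1.
- Z: BR = C, leader payoff 4.
Maximizing over -8, -7, 1, 4, Player 2 chooses Z. Subgame-perfect outcome: (C, Z) with payoffs (6, 4).
Under simultaneous play:
Row's best replies: W→C; X→C; Y→C; Z→C.
Player 2's best replies: A→X; B→X; C→Z; D→Z.
Only (C, Z) has each player best-responding; Nash payoffs (6, 4).
Row earns 6 sequentially versus 6 at the Nash outcome: unchanged.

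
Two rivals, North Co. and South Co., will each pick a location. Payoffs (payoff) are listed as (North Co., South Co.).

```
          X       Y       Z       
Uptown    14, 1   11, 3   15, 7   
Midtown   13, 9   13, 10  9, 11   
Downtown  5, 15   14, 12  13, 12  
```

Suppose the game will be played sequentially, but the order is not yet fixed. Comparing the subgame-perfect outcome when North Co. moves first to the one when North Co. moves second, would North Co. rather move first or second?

first

If North Co. leads: South Co.'s best replies are Uptown→Z, Midtown→Z, Downtown→X; North Co.'s induced payoffs 15, 9, 5; outcome (Uptown, Z), payoffs (15, 7).
If South Co. leads: North Co.'s best replies are X→Uptown, Y→Downtown, Z→Uptown; South Co.'s induced payoffs 1, 12, 7; outcome (Downtown, Y), payoffs (14, 12).
North Co. gets 15 moving first and 14 moving second, so North Co. prefers to move first.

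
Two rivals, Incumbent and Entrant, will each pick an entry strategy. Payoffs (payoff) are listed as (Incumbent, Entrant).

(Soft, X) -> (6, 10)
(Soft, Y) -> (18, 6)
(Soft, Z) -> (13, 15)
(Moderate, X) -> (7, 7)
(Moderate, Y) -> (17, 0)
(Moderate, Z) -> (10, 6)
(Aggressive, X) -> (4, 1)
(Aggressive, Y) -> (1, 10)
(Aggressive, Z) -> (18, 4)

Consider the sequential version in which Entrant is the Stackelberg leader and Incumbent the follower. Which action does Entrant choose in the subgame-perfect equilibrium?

Incumbent best-responds to each possible Entrant move:
- X: BR = Moderate, leader payoff 7.
- Y: BR = Soft, leader payoff 6.
- Z: BR = Aggressive, leader payoff 4.
Maximizing over 7, 6, 4, Entrant chooses X. Subgame-perfect outcome: (Moderate, X) with payoffs (7, 7).

X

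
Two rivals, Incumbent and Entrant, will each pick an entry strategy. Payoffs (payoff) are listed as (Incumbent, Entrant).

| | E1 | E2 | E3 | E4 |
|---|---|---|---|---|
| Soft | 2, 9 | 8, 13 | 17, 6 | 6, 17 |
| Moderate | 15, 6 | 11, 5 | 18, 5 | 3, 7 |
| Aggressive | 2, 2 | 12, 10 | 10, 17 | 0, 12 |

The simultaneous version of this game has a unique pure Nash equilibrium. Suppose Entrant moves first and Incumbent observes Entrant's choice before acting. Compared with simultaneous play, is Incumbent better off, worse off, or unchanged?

Work backward from Incumbent's decision.
- E1: Incumbent compares 2, 15, 2 and picks Moderate; Entrant would get 6.
- E2: Incumbent compares 8, 11, 12 and picks Aggressive; Entrant would get 10.
- E3: Incumbent compares 17, 18, 10 and picks Moderate; Entrant would get 5.
- E4: Incumbent compares 6, 3, 0 and picks Soft; Entrant would get 17.
Maximizing over 6, 10, 5, 17, Entrant chooses E4. Subgame-perfect outcome: (Soft, E4) with payoffs (6, 17).
Now find the simultaneous Nash equilibrium.
Incumbent's best replies: E1→Moderate; E2→Aggressive; E3→Moderate; E4→Soft.
Entrant's best replies: Soft→E4; Moderate→E4; Aggressive→E3.
The unique mutual best reply is (Soft, E4), giving (6, 17).
Incumbent earns 6 sequentially versus 6 at the Nash outcome: unchanged.

unchanged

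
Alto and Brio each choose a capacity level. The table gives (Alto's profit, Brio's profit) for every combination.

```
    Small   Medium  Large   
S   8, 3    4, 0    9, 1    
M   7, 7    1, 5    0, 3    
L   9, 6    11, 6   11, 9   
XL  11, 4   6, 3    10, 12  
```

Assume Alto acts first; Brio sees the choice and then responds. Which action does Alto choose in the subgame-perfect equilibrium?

L

Backward induction with Alto moving first.
- S: Brio compares 3, 0, 1 and picks Small; Alto would get 8.
- M: Brio compares 7, 5, 3 and picks Small; Alto would get 7.
- L: Brio compares 6, 6, 9 and picks Large; Alto would get 11.
- XL: Brio compares 4, 3, 12 and picks Large; Alto would get 10.
Maximizing over 8, 7, 11, 10, Alto chooses L. Subgame-perfect outcome: (L, Large) with payoffs (11, 9).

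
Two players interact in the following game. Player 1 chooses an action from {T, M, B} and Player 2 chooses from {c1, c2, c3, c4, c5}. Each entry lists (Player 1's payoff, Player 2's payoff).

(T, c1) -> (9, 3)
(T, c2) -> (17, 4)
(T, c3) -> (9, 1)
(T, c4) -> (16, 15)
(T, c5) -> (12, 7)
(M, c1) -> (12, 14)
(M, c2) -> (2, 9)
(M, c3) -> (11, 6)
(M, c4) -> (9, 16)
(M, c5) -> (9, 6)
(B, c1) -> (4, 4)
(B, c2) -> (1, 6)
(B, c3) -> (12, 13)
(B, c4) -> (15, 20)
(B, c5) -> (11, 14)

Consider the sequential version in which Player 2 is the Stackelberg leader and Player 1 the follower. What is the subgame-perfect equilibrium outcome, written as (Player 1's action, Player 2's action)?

(T, c4)

Player 1 best-responds to each possible Player 2 move:
- c1: Player 1 compares 9, 12, 4 and picks M; Player 2 would get 14.
- c2: Player 1 compares 17, 2, 1 and picks T; Player 2 would get 4.
- c3: Player 1 compares 9, 11, 12 and picks B; Player 2 would get 13.
- c4: Player 1 compares 16, 9, 15 and picks T; Player 2 would get 15.
- c5: Player 1 compares 12, 9, 11 and picks T; Player 2 would get 7.
Player 2's induced payoffs are 14, 4, 13, 15, 7, so Player 2 commits to c4. Subgame-perfect outcome: (T, c4) with payoffs (16, 15).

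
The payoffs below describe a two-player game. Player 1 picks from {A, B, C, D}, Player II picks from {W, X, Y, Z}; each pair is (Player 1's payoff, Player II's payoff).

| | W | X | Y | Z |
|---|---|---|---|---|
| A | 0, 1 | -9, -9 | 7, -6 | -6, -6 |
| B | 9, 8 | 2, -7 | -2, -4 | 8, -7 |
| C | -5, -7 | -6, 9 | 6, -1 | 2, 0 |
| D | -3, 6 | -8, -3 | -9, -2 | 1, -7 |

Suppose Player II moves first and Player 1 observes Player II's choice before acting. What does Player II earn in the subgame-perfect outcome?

8

Solve by backward induction (Player II leads).
- W → Player 1 plays B (best of 0, 9, -5, -3); Player II gets 8.
- X → Player 1 plays B (best of -9, 2, -6, -8); Player II gets -7.
- Y → Player 1 plays A (best of 7, -2, 6, -9); Player II gets -6.
- Z → Player 1 plays B (best of -6, 8, 2, 1); Player II gets -7.
Player II's induced payoffs are 8, -7, -6, -7, so Player II commits to W. Subgame-perfect outcome: (B, W) with payoffs (9, 8).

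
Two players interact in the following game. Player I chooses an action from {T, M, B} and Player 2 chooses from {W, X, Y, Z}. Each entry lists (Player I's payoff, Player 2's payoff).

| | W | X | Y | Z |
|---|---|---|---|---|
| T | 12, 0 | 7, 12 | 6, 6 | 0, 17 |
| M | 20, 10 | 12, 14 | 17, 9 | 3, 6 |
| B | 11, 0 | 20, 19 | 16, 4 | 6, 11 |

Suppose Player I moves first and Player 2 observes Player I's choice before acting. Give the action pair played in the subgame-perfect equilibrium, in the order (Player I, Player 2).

Work backward from Player 2's decision.
- T: BR = Z, leader payoff 0.
- M: BR = X, leader payoff 12.
- B: BR = X, leader payoff 20.
Among 0, 12, 20, the best is 20 at B. Subgame-perfect outcome: (B, X) with payoffs (20, 19).

(B, X)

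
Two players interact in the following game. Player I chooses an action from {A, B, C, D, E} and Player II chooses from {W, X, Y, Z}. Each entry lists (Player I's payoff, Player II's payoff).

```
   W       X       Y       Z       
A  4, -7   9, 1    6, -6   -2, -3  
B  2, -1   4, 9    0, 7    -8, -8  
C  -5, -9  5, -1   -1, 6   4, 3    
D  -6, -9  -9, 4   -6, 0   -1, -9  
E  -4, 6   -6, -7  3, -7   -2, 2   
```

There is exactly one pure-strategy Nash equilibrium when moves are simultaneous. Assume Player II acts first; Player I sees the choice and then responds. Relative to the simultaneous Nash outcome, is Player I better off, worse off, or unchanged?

worse off

Solve by backward induction (Player II leads).
- W → Player I plays A (best of 4, 2, -5, -6, -4); Player II gets -7.
- X → Player I plays A (best of 9, 4, 5, -9, -6); Player II gets 1.
- Y → Player I plays A (best of 6, 0, -1, -6, 3); Player II gets -6.
- Z → Player I plays C (best of -2, -8, 4, -1, -2); Player II gets 3.
Maximizing over -7, 1, -6, 3, Player II chooses Z. Subgame-perfect outcome: (C, Z) with payoffs (4, 3).
Under simultaneous play:
Player I's best replies: W→A; X→A; Y→A; Z→C.
Player II's best replies: A→X; B→X; C→Y; D→X; E→W.
The unique mutual best reply is (A, X), giving (9, 1).
Player I earns 4 sequentially versus 9 at the Nash outcome: worse off.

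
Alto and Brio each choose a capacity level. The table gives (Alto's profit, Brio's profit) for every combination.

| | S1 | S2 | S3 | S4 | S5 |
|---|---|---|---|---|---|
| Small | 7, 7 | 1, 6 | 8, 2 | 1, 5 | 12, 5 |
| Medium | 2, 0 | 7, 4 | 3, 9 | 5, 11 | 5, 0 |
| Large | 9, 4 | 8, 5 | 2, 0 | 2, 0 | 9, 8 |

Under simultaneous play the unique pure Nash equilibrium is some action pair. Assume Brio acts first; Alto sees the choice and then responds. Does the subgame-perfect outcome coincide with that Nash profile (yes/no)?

yes

Work backward from Alto's decision.
- S1 → Alto plays Large (best of 7, 2, 9); Brio gets 4.
- S2 → Alto plays Large (best of 1, 7, 8); Brio gets 5.
- S3 → Alto plays Small (best of 8, 3, 2); Brio gets 2.
- S4 → Alto plays Medium (best of 1, 5, 2); Brio gets 11.
- S5 → Alto plays Small (best of 12, 5, 9); Brio gets 5.
Brio's induced payoffs are 4, 5, 2, 11, 5, so Brio commits to S4. Subgame-perfect outcome: (Medium, S4) with payoffs (5, 11).
Now find the simultaneous Nash equilibrium.
Alto's best replies: S1→Large; S2→Large; S3→Small; S4→Medium; S5→Small.
Brio's best replies: Small→S1; Medium→S4; Large→S5.
Only (Medium, S4) has each player best-responding; Nash payoffs (5, 11).
Sequential outcome (Medium, S4) coincides with the Nash profile (Medium, S4).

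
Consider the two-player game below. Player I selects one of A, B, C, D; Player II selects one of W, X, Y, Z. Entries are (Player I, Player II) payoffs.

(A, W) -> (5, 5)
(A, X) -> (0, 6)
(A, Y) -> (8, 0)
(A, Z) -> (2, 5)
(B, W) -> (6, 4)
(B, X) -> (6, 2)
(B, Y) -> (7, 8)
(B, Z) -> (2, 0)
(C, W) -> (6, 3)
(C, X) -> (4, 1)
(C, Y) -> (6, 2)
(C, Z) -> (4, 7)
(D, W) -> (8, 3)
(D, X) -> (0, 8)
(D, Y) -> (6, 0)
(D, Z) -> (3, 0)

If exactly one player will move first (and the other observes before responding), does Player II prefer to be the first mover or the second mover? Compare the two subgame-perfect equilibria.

second

If Player I leads: Player II's best replies are A→X, B→Y, C→Z, D→X; Player I's induced payoffs 0, 7, 4, 0; outcome (B, Y), payoffs (7, 8).
If Player II leads: Player I's best replies are W→D, X→B, Y→A, Z→C; Player II's induced payoffs 3, 2, 0, 7; outcome (C, Z), payoffs (4, 7).
Player II gets 7 moving first and 8 moving second, so Player II prefers to move second.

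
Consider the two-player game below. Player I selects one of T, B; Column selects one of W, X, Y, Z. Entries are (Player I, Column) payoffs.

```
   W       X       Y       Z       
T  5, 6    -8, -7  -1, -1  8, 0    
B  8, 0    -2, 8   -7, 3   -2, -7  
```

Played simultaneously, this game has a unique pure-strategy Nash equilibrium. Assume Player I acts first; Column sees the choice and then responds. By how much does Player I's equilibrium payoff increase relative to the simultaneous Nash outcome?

Column best-responds to each possible Player I move:
- T → Column plays W (best of 6, -7, -1, 0); Player I gets 5.
- B → Column plays X (best of 0, 8, 3, -7); Player I gets -2.
Player I's induced payoffs are 5, -2, so Player I commits to T. Subgame-perfect outcome: (T, W) with payoffs (5, 6).
Under simultaneous play:
Player I's best replies: W→B; X→B; Y→T; Z→T.
Column's best replies: T→W; B→X.
Only (B, X) has each player best-responding; Nash payoffs (-2, 8).
Player I's commitment gain: 5 − -2 = 7.

7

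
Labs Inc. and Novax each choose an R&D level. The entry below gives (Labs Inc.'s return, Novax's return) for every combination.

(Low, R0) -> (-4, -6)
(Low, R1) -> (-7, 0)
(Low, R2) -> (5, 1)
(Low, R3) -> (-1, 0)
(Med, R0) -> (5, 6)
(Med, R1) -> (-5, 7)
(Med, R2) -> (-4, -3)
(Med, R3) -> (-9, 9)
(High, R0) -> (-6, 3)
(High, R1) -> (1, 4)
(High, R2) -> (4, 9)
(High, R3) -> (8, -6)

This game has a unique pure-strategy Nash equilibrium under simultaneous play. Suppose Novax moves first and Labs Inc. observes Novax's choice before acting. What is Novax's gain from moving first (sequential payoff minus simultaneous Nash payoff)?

5

Labs Inc. best-responds to each possible Novax move:
- R0: BR = Med, leader payoff 6.
- R1: BR = High, leader payoff 4.
- R2: BR = Low, leader payoff 1.
- R3: BR = High, leader payoff -6.
Maximizing over 6, 4, 1, -6, Novax chooses R0. Subgame-perfect outcome: (Med, R0) with payoffs (5, 6).
Now find the simultaneous Nash equilibrium.
Labs Inc.'s best replies: R0→Med; R1→High; R2→Low; R3→High.
Novax's best replies: Low→R2; Med→R3; High→R2.
The unique mutual best reply is (Low, R2), giving (5, 1).
Novax's commitment gain: 6 − 1 = 5.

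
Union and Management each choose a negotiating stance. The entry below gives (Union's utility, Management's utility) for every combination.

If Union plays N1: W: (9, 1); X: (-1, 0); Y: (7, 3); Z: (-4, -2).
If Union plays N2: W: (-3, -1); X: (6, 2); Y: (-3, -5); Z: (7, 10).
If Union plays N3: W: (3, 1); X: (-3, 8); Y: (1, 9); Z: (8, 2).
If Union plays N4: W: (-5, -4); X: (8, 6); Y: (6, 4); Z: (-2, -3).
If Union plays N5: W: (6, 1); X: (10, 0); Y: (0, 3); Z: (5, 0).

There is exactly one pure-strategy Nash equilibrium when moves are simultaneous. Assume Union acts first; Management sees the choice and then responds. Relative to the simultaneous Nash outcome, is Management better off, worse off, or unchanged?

Management best-responds to each possible Union move:
- N1: Management compares 1, 0, 3, -2 and picks Y; Union would get 7.
- N2: Management compares -1, 2, -5, 10 and picks Z; Union would get 7.
- N3: Management compares 1, 8, 9, 2 and picks Y; Union would get 1.
- N4: Management compares -4, 6, 4, -3 and picks X; Union would get 8.
- N5: Management compares 1, 0, 3, 0 and picks Y; Union would get 0.
Union's induced payoffs are 7, 7, 1, 8, 0, so Union commits to N4. Subgame-perfect outcome: (N4, X) with payoffs (8, 6).
For the simultaneous game, intersect best replies.
Union's best replies: W→N1; X→N5; Y→N1; Z→N3.
Management's best replies: N1→Y; N2→Z; N3→Y; N4→X; N5→Y.
Only (N1, Y) has each player best-responding; Nash payoffs (7, 3).
Management earns 6 sequentially versus 3 at the Nash outcome: better off.

better off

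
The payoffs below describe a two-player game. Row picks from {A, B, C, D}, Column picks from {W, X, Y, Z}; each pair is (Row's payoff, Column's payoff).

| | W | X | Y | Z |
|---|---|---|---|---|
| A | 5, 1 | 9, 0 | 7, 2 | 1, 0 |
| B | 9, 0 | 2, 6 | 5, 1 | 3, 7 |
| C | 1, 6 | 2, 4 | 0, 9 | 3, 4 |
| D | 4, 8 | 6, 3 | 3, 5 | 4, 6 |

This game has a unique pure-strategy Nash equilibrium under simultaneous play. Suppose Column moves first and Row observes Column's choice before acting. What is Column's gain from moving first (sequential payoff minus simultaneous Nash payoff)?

Work backward from Row's decision.
- W → Row plays B (best of 5, 9, 1, 4); Column gets 0.
- X → Row plays A (best of 9, 2, 2, 6); Column gets 0.
- Y → Row plays A (best of 7, 5, 0, 3); Column gets 2.
- Z → Row plays D (best of 1, 3, 3, 4); Column gets 6.
Column's induced payoffs are 0, 0, 2, 6, so Column commits to Z. Subgame-perfect outcome: (D, Z) with payoffs (4, 6).
Now find the simultaneous Nash equilibrium.
Row's best replies: W→B; X→A; Y→A; Z→D.
Column's best replies: A→Y; B→Z; C→Y; D→W.
The unique mutual best reply is (A, Y), giving (7, 2).
Column's commitment gain: 6 − 2 = 4.

4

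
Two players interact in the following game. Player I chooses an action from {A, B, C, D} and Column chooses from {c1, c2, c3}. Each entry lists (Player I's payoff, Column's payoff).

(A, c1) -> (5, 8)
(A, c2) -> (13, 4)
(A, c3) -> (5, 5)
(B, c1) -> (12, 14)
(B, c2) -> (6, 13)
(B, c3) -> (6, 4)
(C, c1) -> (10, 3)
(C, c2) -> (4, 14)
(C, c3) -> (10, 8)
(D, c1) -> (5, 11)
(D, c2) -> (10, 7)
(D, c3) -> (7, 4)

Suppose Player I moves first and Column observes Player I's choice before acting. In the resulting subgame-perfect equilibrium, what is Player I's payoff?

12

Backward induction with Player I moving first.
- A → Column plays c1 (best of 8, 4, 5); Player I gets 5.
- B → Column plays c1 (best of 14, 13, 4); Player I gets 12.
- C → Column plays c2 (best of 3, 14, 8); Player I gets 4.
- D → Column plays c1 (best of 11, 7, 4); Player I gets 5.
Player I's induced payoffs are 5, 12, 4, 5, so Player I commits to B. Subgame-perfect outcome: (B, c1) with payoffs (12, 14).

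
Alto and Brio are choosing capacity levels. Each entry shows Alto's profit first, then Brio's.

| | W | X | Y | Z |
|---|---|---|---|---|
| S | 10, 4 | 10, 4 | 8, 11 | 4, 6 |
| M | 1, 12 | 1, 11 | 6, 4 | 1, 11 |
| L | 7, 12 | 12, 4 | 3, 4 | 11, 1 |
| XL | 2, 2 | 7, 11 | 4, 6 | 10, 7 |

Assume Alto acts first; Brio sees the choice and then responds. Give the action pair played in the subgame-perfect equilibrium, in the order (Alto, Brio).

Backward induction with Alto moving first.
- S: Brio compares 4, 4, 11, 6 and picks Y; Alto would get 8.
- M: Brio compares 12, 11, 4, 11 and picks W; Alto would get 1.
- L: Brio compares 12, 4, 4, 1 and picks W; Alto would get 7.
- XL: Brio compares 2, 11, 6, 7 and picks X; Alto would get 7.
Among 8, 1, 7, 7, the best is 8 at S. Subgame-perfect outcome: (S, Y) with payoffs (8, 11).

(S, Y)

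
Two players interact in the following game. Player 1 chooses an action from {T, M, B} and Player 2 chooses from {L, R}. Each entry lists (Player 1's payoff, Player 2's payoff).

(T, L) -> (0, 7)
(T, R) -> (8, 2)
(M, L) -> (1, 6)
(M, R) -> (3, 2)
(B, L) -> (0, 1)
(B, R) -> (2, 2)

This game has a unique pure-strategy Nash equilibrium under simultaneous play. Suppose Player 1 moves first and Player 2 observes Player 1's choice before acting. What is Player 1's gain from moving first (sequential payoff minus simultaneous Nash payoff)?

1

Solve by backward induction (Player 1 leads).
- T: BR = L, leader payoff 0.
- M: BR = L, leader payoff 1.
- B: BR = R, leader payoff 2.
Among 0, 1, 2, the best is 2 at B. Subgame-perfect outcome: (B, R) with payoffs (2, 2).
Under simultaneous play:
Player 1's best replies: L→M; R→T.
Player 2's best replies: T→L; M→L; B→R.
The unique mutual best reply is (M, L), giving (1, 6).
Player 1's commitment gain: 2 − 1 = 1.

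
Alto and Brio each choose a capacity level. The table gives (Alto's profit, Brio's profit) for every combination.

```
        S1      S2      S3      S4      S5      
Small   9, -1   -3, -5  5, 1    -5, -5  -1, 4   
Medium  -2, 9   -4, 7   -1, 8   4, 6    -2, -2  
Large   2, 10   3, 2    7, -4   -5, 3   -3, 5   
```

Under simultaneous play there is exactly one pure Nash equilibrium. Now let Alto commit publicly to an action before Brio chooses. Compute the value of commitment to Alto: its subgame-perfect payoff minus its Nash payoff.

Brio best-responds to each possible Alto move:
- Small → Brio plays S5 (best of -1, -5, 1, -5, 4); Alto gets -1.
- Medium → Brio plays S1 (best of 9, 7, 8, 6, -2); Alto gets -2.
- Large → Brio plays S1 (best of 10, 2, -4, 3, 5); Alto gets 2.
Alto's induced payoffs are -1, -2, 2, so Alto commits to Large. Subgame-perfect outcome: (Large, S1) with payoffs (2, 10).
Now find the simultaneous Nash equilibrium.
Alto's best replies: S1→Small; S2→Large; S3→Large; S4→Medium; S5→Small.
Brio's best replies: Small→S5; Medium→S1; Large→S1.
The unique mutual best reply is (Small, S5), giving (-1, 4).
Alto's commitment gain: 2 − -1 = 3.

3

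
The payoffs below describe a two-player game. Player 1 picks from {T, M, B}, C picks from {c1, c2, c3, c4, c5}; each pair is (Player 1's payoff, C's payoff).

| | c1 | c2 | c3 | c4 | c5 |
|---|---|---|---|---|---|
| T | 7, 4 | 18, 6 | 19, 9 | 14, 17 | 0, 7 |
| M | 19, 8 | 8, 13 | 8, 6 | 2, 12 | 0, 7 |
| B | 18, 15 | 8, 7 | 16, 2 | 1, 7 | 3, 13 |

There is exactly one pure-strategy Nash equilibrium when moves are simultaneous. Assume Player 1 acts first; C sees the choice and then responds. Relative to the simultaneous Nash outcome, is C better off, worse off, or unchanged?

Solve by backward induction (Player 1 leads).
- T: C compares 4, 6, 9, 17, 7 and picks c4; Player 1 would get 14.
- M: C compares 8, 13, 6, 12, 7 and picks c2; Player 1 would get 8.
- B: C compares 15, 7, 2, 7, 13 and picks c1; Player 1 would get 18.
Among 14, 8, 18, the best is 18 at B. Subgame-perfect outcome: (B, c1) with payoffs (18, 15).
Under simultaneous play:
Player 1's best replies: c1→M; c2→T; c3→T; c4→T; c5→B.
C's best replies: T→c4; M→c2; B→c1.
The unique mutual best reply is (T, c4), giving (14, 17).
C earns 15 sequentially versus 17 at the Nash outcome: worse off.

worse off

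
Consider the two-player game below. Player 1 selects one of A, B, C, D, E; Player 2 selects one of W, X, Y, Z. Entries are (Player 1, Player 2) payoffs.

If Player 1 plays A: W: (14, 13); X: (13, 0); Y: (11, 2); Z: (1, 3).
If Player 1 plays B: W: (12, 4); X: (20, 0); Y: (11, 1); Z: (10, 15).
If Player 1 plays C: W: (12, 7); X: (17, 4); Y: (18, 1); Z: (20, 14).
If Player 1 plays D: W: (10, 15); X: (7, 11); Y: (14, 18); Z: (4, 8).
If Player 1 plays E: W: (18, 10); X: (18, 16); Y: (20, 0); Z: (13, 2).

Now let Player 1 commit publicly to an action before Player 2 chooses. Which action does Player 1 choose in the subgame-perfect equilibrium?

C

Backward induction with Player 1 moving first.
- A: Player 2 compares 13, 0, 2, 3 and picks W; Player 1 would get 14.
- B: Player 2 compares 4, 0, 1, 15 and picks Z; Player 1 would get 10.
- C: Player 2 compares 7, 4, 1, 14 and picks Z; Player 1 would get 20.
- D: Player 2 compares 15, 11, 18, 8 and picks Y; Player 1 would get 14.
- E: Player 2 compares 10, 16, 0, 2 and picks X; Player 1 would get 18.
Among 14, 10, 20, 14, 18, the best is 20 at C. Subgame-perfect outcome: (C, Z) with payoffs (20, 14).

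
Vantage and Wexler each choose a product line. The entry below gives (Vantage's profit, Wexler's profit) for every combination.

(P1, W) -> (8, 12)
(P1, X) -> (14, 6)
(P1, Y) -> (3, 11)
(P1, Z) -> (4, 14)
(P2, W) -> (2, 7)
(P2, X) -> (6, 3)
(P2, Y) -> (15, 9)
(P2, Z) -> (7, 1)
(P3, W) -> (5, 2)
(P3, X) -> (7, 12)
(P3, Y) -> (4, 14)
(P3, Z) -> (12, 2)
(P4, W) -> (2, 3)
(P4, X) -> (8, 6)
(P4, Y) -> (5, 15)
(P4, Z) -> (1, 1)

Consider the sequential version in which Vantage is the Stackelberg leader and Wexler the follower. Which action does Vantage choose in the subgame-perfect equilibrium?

P2

Work backward from Wexler's decision.
- P1: BR = Z, leader payoff 4.
- P2: BR = Y, leader payoff 15.
- P3: BR = Y, leader payoff 4.
- P4: BR = Y, leader payoff 5.
Maximizing over 4, 15, 4, 5, Vantage chooses P2. Subgame-perfect outcome: (P2, Y) with payoffs (15, 9).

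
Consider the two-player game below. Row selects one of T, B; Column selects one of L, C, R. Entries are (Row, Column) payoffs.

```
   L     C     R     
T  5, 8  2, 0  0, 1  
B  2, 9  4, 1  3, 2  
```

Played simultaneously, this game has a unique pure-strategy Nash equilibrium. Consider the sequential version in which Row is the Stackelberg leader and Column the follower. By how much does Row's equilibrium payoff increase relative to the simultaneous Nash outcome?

Solve by backward induction (Row leads).
- T: BR = L, leader payoff 5.
- B: BR = L, leader payoff 2.
Row's induced payoffs are 5, 2, so Row commits to T. Subgame-perfect outcome: (T, L) with payoffs (5, 8).
For the simultaneous game, intersect best replies.
Row's best replies: L→T; C→B; R→B.
Column's best replies: T→L; B→L.
Only (T, L) has each player best-responding; Nash payoffs (5, 8).
Row's commitment gain: 5 − 5 = 0.

0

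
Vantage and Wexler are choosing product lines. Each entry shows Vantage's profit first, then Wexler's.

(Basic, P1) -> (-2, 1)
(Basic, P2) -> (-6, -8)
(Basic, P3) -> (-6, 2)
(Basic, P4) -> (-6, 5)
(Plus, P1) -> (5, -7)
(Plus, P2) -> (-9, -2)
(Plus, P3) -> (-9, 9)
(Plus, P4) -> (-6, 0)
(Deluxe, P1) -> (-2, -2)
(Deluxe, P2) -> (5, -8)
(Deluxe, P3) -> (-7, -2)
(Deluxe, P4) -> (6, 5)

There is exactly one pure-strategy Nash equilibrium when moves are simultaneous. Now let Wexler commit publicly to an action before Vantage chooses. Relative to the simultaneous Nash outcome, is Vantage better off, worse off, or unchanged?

Work backward from Vantage's decision.
- P1: Vantage compares -2, 5, -2 and picks Plus; Wexler would get -7.
- P2: Vantage compares -6, -9, 5 and picks Deluxe; Wexler would get -8.
- P3: Vantage compares -6, -9, -7 and picks Basic; Wexler would get 2.
- P4: Vantage compares -6, -6, 6 and picks Deluxe; Wexler would get 5.
Among -7, -8, 2, 5, the best is 5 at P4. Subgame-perfect outcome: (Deluxe, P4) with payoffs (6, 5).
For the simultaneous game, intersect best replies.
Vantage's best replies: P1→Plus; P2→Deluxe; P3→Basic; P4→Deluxe.
Wexler's best replies: Basic→P4; Plus→P3; Deluxe→P4.
Only (Deluxe, P4) has each player best-responding; Nash payoffs (6, 5).
Vantage earns 6 sequentially versus 6 at the Nash outcome: unchanged.

unchanged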